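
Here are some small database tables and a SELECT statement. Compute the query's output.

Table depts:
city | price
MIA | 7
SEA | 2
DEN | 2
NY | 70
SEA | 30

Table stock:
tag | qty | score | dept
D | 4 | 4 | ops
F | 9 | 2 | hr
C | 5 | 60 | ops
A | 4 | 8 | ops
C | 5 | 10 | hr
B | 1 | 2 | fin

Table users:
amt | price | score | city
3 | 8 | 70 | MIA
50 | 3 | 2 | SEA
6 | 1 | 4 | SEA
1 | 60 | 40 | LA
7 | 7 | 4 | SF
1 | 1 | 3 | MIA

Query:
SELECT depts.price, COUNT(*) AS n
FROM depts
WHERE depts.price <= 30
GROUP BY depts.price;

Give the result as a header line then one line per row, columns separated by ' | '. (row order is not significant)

After WHERE (4 rows):
depts.city | depts.price
MIA | 7
SEA | 2
DEN | 2
SEA | 30
After GROUP BY (3 rows):
depts.price | n
7 | 1
2 | 2
30 | 1

== RESULT ==
depts.price | n
7 | 1
2 | 2
30 | 1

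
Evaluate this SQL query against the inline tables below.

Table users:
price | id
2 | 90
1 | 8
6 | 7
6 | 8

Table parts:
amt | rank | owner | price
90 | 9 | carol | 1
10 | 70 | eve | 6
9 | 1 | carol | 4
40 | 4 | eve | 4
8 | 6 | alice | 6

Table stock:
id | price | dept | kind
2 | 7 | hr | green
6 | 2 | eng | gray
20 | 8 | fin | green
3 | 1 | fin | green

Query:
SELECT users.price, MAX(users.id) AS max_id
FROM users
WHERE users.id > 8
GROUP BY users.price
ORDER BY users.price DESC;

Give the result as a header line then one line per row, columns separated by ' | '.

After WHERE (1 rows):
users.price | users.id
2 | 90
After GROUP BY (1 rows):
users.price | max_id
2 | 90
After ORDER BY (1 rows):
users.price | max_id
2 | 90

== RESULT ==
users.price | max_id
2 | 90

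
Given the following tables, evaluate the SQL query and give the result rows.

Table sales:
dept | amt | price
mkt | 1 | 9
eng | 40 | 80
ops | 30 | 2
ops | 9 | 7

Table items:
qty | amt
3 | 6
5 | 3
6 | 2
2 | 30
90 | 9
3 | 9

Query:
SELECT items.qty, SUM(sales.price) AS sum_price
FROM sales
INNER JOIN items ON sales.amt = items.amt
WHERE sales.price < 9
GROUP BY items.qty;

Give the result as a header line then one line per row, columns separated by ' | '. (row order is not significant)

After JOIN items (3 rows):
sales.dept | sales.amt | sales.price | items.qty | items.amt
ops | 30 | 2 | 2 | 30
ops | 9 | 7 | 90 | 9
ops | 9 | 7 | 3 | 9
After WHERE (3 rows):
sales.dept | sales.amt | sales.price | items.qty | items.amt
ops | 30 | 2 | 2 | 30
ops | 9 | 7 | 90 | 9
ops | 9 | 7 | 3 | 9
After GROUP BY (3 rows):
items.qty | sum_price
2 | 2
90 | 7
3 | 7

== RESULT ==
items.qty | sum_price
2 | 2
90 | 7
3 | 7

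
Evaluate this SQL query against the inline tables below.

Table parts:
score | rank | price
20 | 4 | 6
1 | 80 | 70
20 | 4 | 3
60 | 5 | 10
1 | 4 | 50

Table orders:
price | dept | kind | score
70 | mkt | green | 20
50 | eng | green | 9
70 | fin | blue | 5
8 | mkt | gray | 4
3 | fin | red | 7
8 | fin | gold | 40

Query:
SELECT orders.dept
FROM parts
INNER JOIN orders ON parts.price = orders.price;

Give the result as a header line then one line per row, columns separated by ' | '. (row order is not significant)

After JOIN orders (4 rows):
parts.score | parts.rank | parts.price | orders.price | orders.dept | orders.kind | orders.score
1 | 80 | 70 | 70 | mkt | green | 20
1 | 80 | 70 | 70 | fin | blue | 5
20 | 4 | 3 | 3 | fin | red | 7
1 | 4 | 50 | 50 | eng | green | 9
After SELECT (4 rows):
orders.dept
mkt
fin
fin
eng

== RESULT ==
orders.dept
mkt
fin
fin
eng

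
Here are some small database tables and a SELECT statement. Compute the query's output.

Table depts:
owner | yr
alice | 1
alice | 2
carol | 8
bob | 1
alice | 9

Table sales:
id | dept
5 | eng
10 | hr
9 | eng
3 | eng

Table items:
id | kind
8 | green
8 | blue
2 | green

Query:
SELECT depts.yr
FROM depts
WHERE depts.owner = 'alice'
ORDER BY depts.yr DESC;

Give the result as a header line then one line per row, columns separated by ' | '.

== RESULT ==
depts.yr
9
2
1

Derivation:
After WHERE (3 rows):
depts.owner | depts.yr
alice | 1
alice | 2
alice | 9
After SELECT (3 rows):
depts.yr
1
2
9
After ORDER BY (3 rows):
depts.yr
9
2
1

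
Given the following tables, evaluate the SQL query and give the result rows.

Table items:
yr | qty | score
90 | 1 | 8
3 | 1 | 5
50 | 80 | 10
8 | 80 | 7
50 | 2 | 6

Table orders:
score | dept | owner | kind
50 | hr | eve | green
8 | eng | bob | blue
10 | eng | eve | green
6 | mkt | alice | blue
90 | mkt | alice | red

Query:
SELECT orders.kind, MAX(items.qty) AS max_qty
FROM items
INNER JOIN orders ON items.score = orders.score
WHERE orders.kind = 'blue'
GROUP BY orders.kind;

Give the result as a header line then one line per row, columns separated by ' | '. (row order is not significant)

== RESULT ==
orders.kind | max_qty
blue | 2

Derivation:
After JOIN orders (3 rows):
items.yr | items.qty | items.score | orders.score | orders.dept | orders.owner | orders.kind
90 | 1 | 8 | 8 | eng | bob | blue
50 | 80 | 10 | 10 | eng | eve | green
50 | 2 | 6 | 6 | mkt | alice | blue
After WHERE (2 rows):
items.yr | items.qty | items.score | orders.score | orders.dept | orders.owner | orders.kind
90 | 1 | 8 | 8 | eng | bob | blue
50 | 2 | 6 | 6 | mkt | alice | blue
After GROUP BY (1 rows):
orders.kind | max_qty
blue | 2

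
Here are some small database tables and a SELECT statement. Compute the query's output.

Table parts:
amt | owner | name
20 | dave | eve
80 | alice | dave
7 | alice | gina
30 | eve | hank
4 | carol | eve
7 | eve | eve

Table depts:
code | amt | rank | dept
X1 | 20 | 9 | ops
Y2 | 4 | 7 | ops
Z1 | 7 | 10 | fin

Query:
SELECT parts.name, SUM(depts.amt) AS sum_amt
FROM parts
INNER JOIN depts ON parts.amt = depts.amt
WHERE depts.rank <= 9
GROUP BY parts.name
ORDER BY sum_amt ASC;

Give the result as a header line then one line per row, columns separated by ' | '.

After JOIN depts (4 rows):
parts.amt | parts.owner | parts.name | depts.code | depts.amt | depts.rank | depts.dept
20 | dave | eve | X1 | 20 | 9 | ops
7 | alice | gina | Z1 | 7 | 10 | fin
4 | carol | eve | Y2 | 4 | 7 | ops
7 | eve | eve | Z1 | 7 | 10 | fin
After WHERE (2 rows):
parts.amt | parts.owner | parts.name | depts.code | depts.amt | depts.rank | depts.dept
20 | dave | eve | X1 | 20 | 9 | ops
4 | carol | eve | Y2 | 4 | 7 | ops
After GROUP BY (1 rows):
parts.name | sum_amt
eve | 24
After ORDER BY (1 rows):
parts.name | sum_amt
eve | 24

== RESULT ==
parts.name | sum_amt
eve | 24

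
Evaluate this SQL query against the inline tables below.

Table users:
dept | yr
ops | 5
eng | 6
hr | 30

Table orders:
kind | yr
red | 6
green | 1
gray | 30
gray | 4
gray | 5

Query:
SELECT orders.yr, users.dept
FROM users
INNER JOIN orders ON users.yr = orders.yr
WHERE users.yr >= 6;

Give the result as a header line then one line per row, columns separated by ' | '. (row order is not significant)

After JOIN orders (3 rows):
users.dept | users.yr | orders.kind | orders.yr
ops | 5 | gray | 5
eng | 6 | red | 6
hr | 30 | gray | 30
After WHERE (2 rows):
users.dept | users.yr | orders.kind | orders.yr
eng | 6 | red | 6
hr | 30 | gray | 30
After SELECT (2 rows):
orders.yr | users.dept
6 | eng
30 | hr

== RESULT ==
orders.yr | users.dept
6 | eng
30 | hr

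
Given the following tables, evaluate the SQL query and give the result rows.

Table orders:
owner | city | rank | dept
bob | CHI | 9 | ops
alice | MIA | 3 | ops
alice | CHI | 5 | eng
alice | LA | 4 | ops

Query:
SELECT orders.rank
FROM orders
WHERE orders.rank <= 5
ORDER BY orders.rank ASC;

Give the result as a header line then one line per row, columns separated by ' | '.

After WHERE (3 rows):
orders.owner | orders.city | orders.rank | orders.dept
alice | MIA | 3 | ops
alice | CHI | 5 | eng
alice | LA | 4 | ops
After SELECT (3 rows):
orders.rank
3
5
4
After ORDER BY (3 rows):
orders.rank
3
4
5

== RESULT ==
orders.rank
3
4
5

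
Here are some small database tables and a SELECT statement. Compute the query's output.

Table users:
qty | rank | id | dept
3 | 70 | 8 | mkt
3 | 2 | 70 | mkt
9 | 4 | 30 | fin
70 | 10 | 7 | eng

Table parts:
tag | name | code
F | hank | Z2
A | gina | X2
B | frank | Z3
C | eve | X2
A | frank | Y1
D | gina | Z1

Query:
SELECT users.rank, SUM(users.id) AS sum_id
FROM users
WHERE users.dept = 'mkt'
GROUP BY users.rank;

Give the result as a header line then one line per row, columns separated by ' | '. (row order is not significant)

== RESULT ==
users.rank | sum_id
70 | 8
2 | 70

Derivation:
After WHERE (2 rows):
users.qty | users.rank | users.id | users.dept
3 | 70 | 8 | mkt
3 | 2 | 70 | mkt
After GROUP BY (2 rows):
users.rank | sum_id
70 | 8
2 | 70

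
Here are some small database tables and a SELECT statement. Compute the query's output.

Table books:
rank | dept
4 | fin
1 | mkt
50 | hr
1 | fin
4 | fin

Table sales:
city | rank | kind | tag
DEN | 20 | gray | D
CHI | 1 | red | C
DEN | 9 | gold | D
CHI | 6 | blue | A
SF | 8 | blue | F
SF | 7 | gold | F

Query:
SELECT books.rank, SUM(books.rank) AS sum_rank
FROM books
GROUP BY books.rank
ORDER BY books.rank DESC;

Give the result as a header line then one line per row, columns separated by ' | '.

== RESULT ==
books.rank | sum_rank
50 | 50
4 | 8
1 | 2

Derivation:
After GROUP BY (3 rows):
books.rank | sum_rank
4 | 8
1 | 2
50 | 50
After ORDER BY (3 rows):
books.rank | sum_rank
50 | 50
4 | 8
1 | 2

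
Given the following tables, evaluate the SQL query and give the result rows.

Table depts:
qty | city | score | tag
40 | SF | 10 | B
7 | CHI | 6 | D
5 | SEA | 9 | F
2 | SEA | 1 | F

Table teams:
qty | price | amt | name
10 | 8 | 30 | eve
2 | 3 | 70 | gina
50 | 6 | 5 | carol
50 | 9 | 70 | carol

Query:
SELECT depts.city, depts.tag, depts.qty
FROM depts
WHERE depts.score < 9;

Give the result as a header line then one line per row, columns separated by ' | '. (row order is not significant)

== RESULT ==
depts.city | depts.tag | depts.qty
CHI | D | 7
SEA | F | 2

Derivation:
After WHERE (2 rows):
depts.qty | depts.city | depts.score | depts.tag
7 | CHI | 6 | D
2 | SEA | 1 | F
After SELECT (2 rows):
depts.city | depts.tag | depts.qty
CHI | D | 7
SEA | F | 2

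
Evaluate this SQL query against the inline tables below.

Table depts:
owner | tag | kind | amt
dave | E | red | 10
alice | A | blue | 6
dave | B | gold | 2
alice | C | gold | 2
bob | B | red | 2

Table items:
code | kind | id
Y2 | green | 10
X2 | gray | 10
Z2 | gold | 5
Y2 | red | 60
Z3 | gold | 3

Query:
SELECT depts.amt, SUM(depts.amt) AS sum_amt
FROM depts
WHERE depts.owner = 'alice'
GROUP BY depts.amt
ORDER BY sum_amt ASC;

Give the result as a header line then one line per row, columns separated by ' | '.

After WHERE (2 rows):
depts.owner | depts.tag | depts.kind | depts.amt
alice | A | blue | 6
alice | C | gold | 2
After GROUP BY (2 rows):
depts.amt | sum_amt
6 | 6
2 | 2
After ORDER BY (2 rows):
depts.amt | sum_amt
2 | 2
6 | 6

== RESULT ==
depts.amt | sum_amt
2 | 2
6 | 6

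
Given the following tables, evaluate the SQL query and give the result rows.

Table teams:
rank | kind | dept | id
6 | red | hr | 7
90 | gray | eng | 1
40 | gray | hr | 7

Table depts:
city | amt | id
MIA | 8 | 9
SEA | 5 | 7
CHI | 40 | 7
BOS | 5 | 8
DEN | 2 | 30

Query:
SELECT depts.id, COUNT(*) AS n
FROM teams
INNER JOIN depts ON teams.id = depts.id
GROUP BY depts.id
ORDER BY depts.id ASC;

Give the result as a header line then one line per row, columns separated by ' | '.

After JOIN depts (4 rows):
teams.rank | teams.kind | teams.dept | teams.id | depts.city | depts.amt | depts.id
6 | red | hr | 7 | SEA | 5 | 7
6 | red | hr | 7 | CHI | 40 | 7
40 | gray | hr | 7 | SEA | 5 | 7
40 | gray | hr | 7 | CHI | 40 | 7
After GROUP BY (1 rows):
depts.id | n
7 | 4
After ORDER BY (1 rows):
depts.id | n
7 | 4

== RESULT ==
depts.id | n
7 | 4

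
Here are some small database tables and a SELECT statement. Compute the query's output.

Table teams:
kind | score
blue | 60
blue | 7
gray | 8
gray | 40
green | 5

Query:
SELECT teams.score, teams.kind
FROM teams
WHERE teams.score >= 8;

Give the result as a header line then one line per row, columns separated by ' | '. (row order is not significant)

After WHERE (3 rows):
teams.kind | teams.score
blue | 60
gray | 8
gray | 40
After SELECT (3 rows):
teams.score | teams.kind
60 | blue
8 | gray
40 | gray

== RESULT ==
teams.score | teams.kind
60 | blue
8 | gray
40 | gray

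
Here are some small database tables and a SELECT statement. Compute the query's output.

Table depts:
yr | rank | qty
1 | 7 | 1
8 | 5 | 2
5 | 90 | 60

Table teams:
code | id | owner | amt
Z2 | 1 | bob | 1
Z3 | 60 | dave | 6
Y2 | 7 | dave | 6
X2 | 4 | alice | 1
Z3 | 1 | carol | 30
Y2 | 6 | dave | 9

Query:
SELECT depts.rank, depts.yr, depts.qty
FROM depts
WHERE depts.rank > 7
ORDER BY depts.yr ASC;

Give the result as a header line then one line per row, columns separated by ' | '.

After WHERE (1 rows):
depts.yr | depts.rank | depts.qty
5 | 90 | 60
After SELECT (1 rows):
depts.rank | depts.yr | depts.qty
90 | 5 | 60
After ORDER BY (1 rows):
depts.rank | depts.yr | depts.qty
90 | 5 | 60

== RESULT ==
depts.rank | depts.yr | depts.qty
90 | 5 | 60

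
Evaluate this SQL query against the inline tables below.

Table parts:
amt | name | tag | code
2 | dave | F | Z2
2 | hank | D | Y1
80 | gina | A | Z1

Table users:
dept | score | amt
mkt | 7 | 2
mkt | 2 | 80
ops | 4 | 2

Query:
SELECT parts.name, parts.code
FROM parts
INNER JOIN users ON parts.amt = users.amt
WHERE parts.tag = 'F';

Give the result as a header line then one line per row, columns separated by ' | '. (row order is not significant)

== RESULT ==
parts.name | parts.code
dave | Z2
dave | Z2

Derivation:
After JOIN users (5 rows):
parts.amt | parts.name | parts.tag | parts.code | users.dept | users.score | users.amt
2 | dave | F | Z2 | mkt | 7 | 2
2 | dave | F | Z2 | ops | 4 | 2
2 | hank | D | Y1 | mkt | 7 | 2
2 | hank | D | Y1 | ops | 4 | 2
80 | gina | A | Z1 | mkt | 2 | 80
After WHERE (2 rows):
parts.amt | parts.name | parts.tag | parts.code | users.dept | users.score | users.amt
2 | dave | F | Z2 | mkt | 7 | 2
2 | dave | F | Z2 | ops | 4 | 2
After SELECT (2 rows):
parts.name | parts.code
dave | Z2
dave | Z2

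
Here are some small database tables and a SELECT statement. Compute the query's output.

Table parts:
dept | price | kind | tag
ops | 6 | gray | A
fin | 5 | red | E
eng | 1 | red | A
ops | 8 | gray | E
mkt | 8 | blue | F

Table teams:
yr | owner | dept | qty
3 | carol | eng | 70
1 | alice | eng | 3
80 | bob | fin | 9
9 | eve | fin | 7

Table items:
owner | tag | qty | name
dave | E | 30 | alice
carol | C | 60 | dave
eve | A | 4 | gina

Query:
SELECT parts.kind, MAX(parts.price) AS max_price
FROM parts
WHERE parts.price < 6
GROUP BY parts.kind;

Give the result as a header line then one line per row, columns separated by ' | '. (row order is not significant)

== RESULT ==
parts.kind | max_price
red | 5

Derivation:
After WHERE (2 rows):
parts.dept | parts.price | parts.kind | parts.tag
fin | 5 | red | E
eng | 1 | red | A
After GROUP BY (1 rows):
parts.kind | max_price
red | 5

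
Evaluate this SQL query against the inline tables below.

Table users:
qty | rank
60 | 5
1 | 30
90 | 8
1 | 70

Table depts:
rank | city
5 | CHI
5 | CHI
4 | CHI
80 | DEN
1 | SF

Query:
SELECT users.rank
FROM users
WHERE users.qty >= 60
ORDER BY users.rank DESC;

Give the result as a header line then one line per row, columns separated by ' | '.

After WHERE (2 rows):
users.qty | users.rank
60 | 5
90 | 8
After SELECT (2 rows):
users.rank
5
8
After ORDER BY (2 rows):
users.rank
8
5

== RESULT ==
users.rank
8
5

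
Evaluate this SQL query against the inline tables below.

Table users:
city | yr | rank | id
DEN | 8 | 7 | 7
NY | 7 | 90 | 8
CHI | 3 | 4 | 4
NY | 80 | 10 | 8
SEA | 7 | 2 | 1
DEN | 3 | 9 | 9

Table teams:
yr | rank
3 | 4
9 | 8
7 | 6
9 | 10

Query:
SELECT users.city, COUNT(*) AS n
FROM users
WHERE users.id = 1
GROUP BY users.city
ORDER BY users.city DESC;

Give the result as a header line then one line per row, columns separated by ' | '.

== RESULT ==
users.city | n
SEA | 1

Derivation:
After WHERE (1 rows):
users.city | users.yr | users.rank | users.id
SEA | 7 | 2 | 1
After GROUP BY (1 rows):
users.city | n
SEA | 1
After ORDER BY (1 rows):
users.city | n
SEA | 1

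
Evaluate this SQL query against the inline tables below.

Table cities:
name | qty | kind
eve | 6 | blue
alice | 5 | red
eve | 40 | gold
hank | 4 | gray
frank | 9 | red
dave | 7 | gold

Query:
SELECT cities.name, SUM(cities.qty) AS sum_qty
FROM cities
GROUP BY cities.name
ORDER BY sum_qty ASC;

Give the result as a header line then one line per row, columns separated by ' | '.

After GROUP BY (5 rows):
cities.name | sum_qty
eve | 46
alice | 5
hank | 4
frank | 9
dave | 7
After ORDER BY (5 rows):
cities.name | sum_qty
hank | 4
alice | 5
dave | 7
frank | 9
eve | 46

== RESULT ==
cities.name | sum_qty
hank | 4
alice | 5
dave | 7
frank | 9
eve | 46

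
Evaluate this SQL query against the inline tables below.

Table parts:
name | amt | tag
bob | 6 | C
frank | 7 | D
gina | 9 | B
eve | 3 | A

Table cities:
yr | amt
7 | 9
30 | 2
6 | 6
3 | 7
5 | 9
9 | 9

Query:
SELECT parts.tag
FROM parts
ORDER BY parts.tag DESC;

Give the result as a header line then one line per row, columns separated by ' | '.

After SELECT (4 rows):
parts.tag
C
D
B
A
After ORDER BY (4 rows):
parts.tag
D
C
B
A

== RESULT ==
parts.tag
D
C
B
A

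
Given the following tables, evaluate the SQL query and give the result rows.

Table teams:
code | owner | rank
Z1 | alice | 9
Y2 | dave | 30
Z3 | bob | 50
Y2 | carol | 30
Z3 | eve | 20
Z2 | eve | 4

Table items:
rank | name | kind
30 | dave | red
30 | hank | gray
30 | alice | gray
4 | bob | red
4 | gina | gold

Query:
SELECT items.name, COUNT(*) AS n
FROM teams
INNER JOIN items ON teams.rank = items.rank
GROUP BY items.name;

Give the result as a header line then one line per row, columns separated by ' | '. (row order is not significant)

== RESULT ==
items.name | n
dave | 2
hank | 2
alice | 2
bob | 1
gina | 1

Derivation:
After JOIN items (8 rows):
teams.code | teams.owner | teams.rank | items.rank | items.name | items.kind
Y2 | dave | 30 | 30 | dave | red
Y2 | dave | 30 | 30 | hank | gray
Y2 | dave | 30 | 30 | alice | gray
Y2 | carol | 30 | 30 | dave | red
Y2 | carol | 30 | 30 | hank | gray
Y2 | carol | 30 | 30 | alice | gray
Z2 | eve | 4 | 4 | bob | red
Z2 | eve | 4 | 4 | gina | gold
After GROUP BY (5 rows):
items.name | n
dave | 2
hank | 2
alice | 2
bob | 1
gina | 1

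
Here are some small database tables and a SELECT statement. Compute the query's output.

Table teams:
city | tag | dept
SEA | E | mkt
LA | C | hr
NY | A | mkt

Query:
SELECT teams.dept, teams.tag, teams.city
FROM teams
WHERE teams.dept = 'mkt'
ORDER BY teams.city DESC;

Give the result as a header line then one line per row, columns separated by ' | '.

After WHERE (2 rows):
teams.city | teams.tag | teams.dept
SEA | E | mkt
NY | A | mkt
After SELECT (2 rows):
teams.dept | teams.tag | teams.city
mkt | E | SEA
mkt | A | NY
After ORDER BY (2 rows):
teams.dept | teams.tag | teams.city
mkt | E | SEA
mkt | A | NY

== RESULT ==
teams.dept | teams.tag | teams.city
mkt | E | SEA
mkt | A | NY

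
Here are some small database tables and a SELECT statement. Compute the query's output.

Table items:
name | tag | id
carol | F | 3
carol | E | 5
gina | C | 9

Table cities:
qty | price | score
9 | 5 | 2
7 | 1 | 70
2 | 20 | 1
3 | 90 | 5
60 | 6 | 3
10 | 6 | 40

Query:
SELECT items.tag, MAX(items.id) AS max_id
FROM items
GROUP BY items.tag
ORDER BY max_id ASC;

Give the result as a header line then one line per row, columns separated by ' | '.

After GROUP BY (3 rows):
items.tag | max_id
F | 3
E | 5
C | 9
After ORDER BY (3 rows):
items.tag | max_id
F | 3
E | 5
C | 9

== RESULT ==
items.tag | max_id
F | 3
E | 5
C | 9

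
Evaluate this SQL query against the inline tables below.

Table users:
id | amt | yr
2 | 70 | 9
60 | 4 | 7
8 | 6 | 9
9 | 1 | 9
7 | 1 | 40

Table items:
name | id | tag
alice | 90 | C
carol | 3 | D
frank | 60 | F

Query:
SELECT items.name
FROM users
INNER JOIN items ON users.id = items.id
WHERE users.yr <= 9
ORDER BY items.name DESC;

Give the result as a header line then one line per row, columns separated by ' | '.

After JOIN items (1 rows):
users.id | users.amt | users.yr | items.name | items.id | items.tag
60 | 4 | 7 | frank | 60 | F
After WHERE (1 rows):
users.id | users.amt | users.yr | items.name | items.id | items.tag
60 | 4 | 7 | frank | 60 | F
After SELECT (1 rows):
items.name
frank
After ORDER BY (1 rows):
items.name
frank

== RESULT ==
items.name
frank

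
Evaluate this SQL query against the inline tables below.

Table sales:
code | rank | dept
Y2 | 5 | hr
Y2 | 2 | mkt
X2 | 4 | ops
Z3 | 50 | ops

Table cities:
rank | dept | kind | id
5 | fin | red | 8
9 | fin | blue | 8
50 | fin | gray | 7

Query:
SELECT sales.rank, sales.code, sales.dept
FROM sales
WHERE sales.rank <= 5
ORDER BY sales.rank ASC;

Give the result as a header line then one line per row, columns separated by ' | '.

== RESULT ==
sales.rank | sales.code | sales.dept
2 | Y2 | mkt
4 | X2 | ops
5 | Y2 | hr

Derivation:
After WHERE (3 rows):
sales.code | sales.rank | sales.dept
Y2 | 5 | hr
Y2 | 2 | mkt
X2 | 4 | ops
After SELECT (3 rows):
sales.rank | sales.code | sales.dept
5 | Y2 | hr
2 | Y2 | mkt
4 | X2 | ops
After ORDER BY (3 rows):
sales.rank | sales.code | sales.dept
2 | Y2 | mkt
4 | X2 | ops
5 | Y2 | hr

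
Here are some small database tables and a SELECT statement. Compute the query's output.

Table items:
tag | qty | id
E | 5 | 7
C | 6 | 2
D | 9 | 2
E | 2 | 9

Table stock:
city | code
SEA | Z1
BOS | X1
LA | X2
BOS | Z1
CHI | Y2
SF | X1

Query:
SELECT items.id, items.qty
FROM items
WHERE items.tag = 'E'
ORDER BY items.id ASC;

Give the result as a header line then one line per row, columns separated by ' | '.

After WHERE (2 rows):
items.tag | items.qty | items.id
E | 5 | 7
E | 2 | 9
After SELECT (2 rows):
items.id | items.qty
7 | 5
9 | 2
After ORDER BY (2 rows):
items.id | items.qty
7 | 5
9 | 2

== RESULT ==
items.id | items.qty
7 | 5
9 | 2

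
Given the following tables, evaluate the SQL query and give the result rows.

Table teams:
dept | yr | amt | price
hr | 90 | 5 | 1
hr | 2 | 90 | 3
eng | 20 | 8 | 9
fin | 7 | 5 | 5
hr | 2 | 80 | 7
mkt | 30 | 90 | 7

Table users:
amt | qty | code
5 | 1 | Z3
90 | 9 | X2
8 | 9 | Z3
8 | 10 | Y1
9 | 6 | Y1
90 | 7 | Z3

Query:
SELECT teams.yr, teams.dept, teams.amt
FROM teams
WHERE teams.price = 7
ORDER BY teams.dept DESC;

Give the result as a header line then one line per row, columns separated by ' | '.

After WHERE (2 rows):
teams.dept | teams.yr | teams.amt | teams.price
hr | 2 | 80 | 7
mkt | 30 | 90 | 7
After SELECT (2 rows):
teams.yr | teams.dept | teams.amt
2 | hr | 80
30 | mkt | 90
After ORDER BY (2 rows):
teams.yr | teams.dept | teams.amt
30 | mkt | 90
2 | hr | 80

== RESULT ==
teams.yr | teams.dept | teams.amt
30 | mkt | 90
2 | hr | 80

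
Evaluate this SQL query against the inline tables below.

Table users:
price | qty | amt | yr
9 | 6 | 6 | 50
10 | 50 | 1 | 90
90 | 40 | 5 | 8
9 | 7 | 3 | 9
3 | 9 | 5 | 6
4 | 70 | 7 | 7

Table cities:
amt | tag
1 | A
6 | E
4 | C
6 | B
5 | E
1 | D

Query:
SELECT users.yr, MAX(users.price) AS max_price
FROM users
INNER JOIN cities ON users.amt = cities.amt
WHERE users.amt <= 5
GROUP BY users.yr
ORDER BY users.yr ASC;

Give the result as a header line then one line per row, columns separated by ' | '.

== RESULT ==
users.yr | max_price
6 | 3
8 | 90
90 | 10

Derivation:
After JOIN cities (6 rows):
users.price | users.qty | users.amt | users.yr | cities.amt | cities.tag
9 | 6 | 6 | 50 | 6 | E
9 | 6 | 6 | 50 | 6 | B
10 | 50 | 1 | 90 | 1 | A
10 | 50 | 1 | 90 | 1 | D
90 | 40 | 5 | 8 | 5 | E
3 | 9 | 5 | 6 | 5 | E
After WHERE (4 rows):
users.price | users.qty | users.amt | users.yr | cities.amt | cities.tag
10 | 50 | 1 | 90 | 1 | A
10 | 50 | 1 | 90 | 1 | D
90 | 40 | 5 | 8 | 5 | E
3 | 9 | 5 | 6 | 5 | E
After GROUP BY (3 rows):
users.yr | max_price
90 | 10
8 | 90
6 | 3
After ORDER BY (3 rows):
users.yr | max_price
6 | 3
8 | 90
90 | 10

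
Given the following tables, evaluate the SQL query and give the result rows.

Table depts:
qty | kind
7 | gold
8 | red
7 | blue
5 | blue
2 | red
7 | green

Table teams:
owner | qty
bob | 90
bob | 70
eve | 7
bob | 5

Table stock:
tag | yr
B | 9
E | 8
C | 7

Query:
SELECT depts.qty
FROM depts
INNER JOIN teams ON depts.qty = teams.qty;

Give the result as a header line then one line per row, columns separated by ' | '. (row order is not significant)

After JOIN teams (4 rows):
depts.qty | depts.kind | teams.owner | teams.qty
7 | gold | eve | 7
7 | blue | eve | 7
5 | blue | bob | 5
7 | green | eve | 7
After SELECT (4 rows):
depts.qty
7
7
5
7

== RESULT ==
depts.qty
7
7
5
7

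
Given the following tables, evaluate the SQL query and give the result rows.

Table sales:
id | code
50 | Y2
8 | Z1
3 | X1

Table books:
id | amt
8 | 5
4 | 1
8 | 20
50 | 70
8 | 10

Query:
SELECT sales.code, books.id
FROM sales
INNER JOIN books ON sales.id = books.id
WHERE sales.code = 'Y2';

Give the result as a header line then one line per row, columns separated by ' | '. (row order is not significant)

== RESULT ==
sales.code | books.id
Y2 | 50

Derivation:
After JOIN books (4 rows):
sales.id | sales.code | books.id | books.amt
50 | Y2 | 50 | 70
8 | Z1 | 8 | 5
8 | Z1 | 8 | 20
8 | Z1 | 8 | 10
After WHERE (1 rows):
sales.id | sales.code | books.id | books.amt
50 | Y2 | 50 | 70
After SELECT (1 rows):
sales.code | books.id
Y2 | 50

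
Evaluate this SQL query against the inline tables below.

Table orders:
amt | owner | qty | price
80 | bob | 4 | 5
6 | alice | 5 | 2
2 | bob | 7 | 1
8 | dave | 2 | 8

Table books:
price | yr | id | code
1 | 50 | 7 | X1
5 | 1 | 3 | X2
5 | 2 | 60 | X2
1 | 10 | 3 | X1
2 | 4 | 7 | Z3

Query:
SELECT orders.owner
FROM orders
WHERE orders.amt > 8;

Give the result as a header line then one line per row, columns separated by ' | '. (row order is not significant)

After WHERE (1 rows):
orders.amt | orders.owner | orders.qty | orders.price
80 | bob | 4 | 5
After SELECT (1 rows):
orders.owner
bob

== RESULT ==
orders.owner
bob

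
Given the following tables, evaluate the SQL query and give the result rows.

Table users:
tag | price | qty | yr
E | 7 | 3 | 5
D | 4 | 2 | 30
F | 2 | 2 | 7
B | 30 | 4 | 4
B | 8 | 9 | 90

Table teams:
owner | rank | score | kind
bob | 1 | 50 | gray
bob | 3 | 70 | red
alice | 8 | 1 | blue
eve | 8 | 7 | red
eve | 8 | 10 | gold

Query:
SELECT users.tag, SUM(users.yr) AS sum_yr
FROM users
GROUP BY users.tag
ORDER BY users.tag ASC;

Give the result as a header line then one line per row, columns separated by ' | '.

== RESULT ==
users.tag | sum_yr
B | 94
D | 30
E | 5
F | 7

Derivation:
After GROUP BY (4 rows):
users.tag | sum_yr
E | 5
D | 30
F | 7
B | 94
After ORDER BY (4 rows):
users.tag | sum_yr
B | 94
D | 30
E | 5
F | 7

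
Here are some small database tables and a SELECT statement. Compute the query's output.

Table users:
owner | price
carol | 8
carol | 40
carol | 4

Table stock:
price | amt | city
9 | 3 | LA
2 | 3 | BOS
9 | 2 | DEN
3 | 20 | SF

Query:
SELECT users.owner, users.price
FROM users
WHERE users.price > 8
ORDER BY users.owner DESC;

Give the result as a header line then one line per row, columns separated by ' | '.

== RESULT ==
users.owner | users.price
carol | 40

Derivation:
After WHERE (1 rows):
users.owner | users.price
carol | 40
After SELECT (1 rows):
users.owner | users.price
carol | 40
After ORDER BY (1 rows):
users.owner | users.price
carol | 40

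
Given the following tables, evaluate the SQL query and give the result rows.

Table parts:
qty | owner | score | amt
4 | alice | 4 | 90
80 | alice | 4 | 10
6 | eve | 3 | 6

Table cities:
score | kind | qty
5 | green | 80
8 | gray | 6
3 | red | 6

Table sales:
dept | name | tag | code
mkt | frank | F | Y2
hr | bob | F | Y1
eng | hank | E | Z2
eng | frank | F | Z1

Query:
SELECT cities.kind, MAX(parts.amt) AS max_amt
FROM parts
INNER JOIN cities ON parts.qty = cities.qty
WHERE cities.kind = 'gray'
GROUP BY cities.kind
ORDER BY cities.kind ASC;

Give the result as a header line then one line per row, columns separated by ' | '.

After JOIN cities (3 rows):
parts.qty | parts.owner | parts.score | parts.amt | cities.score | cities.kind | cities.qty
80 | alice | 4 | 10 | 5 | green | 80
6 | eve | 3 | 6 | 8 | gray | 6
6 | eve | 3 | 6 | 3 | red | 6
After WHERE (1 rows):
parts.qty | parts.owner | parts.score | parts.amt | cities.score | cities.kind | cities.qty
6 | eve | 3 | 6 | 8 | gray | 6
After GROUP BY (1 rows):
cities.kind | max_amt
gray | 6
After ORDER BY (1 rows):
cities.kind | max_amt
gray | 6

== RESULT ==
cities.kind | max_amt
gray | 6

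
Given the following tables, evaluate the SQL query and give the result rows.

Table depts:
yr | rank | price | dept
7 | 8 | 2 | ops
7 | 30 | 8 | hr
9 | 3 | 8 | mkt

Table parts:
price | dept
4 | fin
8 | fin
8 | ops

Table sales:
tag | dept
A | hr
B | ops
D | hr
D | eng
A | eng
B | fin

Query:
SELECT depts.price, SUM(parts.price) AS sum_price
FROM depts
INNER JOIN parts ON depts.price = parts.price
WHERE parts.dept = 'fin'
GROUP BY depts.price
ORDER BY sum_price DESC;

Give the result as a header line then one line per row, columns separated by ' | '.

== RESULT ==
depts.price | sum_price
8 | 16

Derivation:
After JOIN parts (4 rows):
depts.yr | depts.rank | depts.price | depts.dept | parts.price | parts.dept
7 | 30 | 8 | hr | 8 | fin
7 | 30 | 8 | hr | 8 | ops
9 | 3 | 8 | mkt | 8 | fin
9 | 3 | 8 | mkt | 8 | ops
After WHERE (2 rows):
depts.yr | depts.rank | depts.price | depts.dept | parts.price | parts.dept
7 | 30 | 8 | hr | 8 | fin
9 | 3 | 8 | mkt | 8 | fin
After GROUP BY (1 rows):
depts.price | sum_price
8 | 16
After ORDER BY (1 rows):
depts.price | sum_price
8 | 16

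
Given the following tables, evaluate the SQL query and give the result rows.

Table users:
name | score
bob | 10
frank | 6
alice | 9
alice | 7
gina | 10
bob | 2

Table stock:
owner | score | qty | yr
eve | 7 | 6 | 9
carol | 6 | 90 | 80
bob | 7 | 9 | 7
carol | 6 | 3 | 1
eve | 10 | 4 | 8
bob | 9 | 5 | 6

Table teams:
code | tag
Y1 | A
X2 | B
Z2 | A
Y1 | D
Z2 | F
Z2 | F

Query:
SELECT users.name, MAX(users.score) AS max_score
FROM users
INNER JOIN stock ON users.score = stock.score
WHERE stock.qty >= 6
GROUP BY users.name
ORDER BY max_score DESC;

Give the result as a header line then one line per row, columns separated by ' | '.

== RESULT ==
users.name | max_score
alice | 7
frank | 6

Derivation:
After JOIN stock (7 rows):
users.name | users.score | stock.owner | stock.score | stock.qty | stock.yr
bob | 10 | eve | 10 | 4 | 8
frank | 6 | carol | 6 | 90 | 80
frank | 6 | carol | 6 | 3 | 1
alice | 9 | bob | 9 | 5 | 6
alice | 7 | eve | 7 | 6 | 9
alice | 7 | bob | 7 | 9 | 7
gina | 10 | eve | 10 | 4 | 8
After WHERE (3 rows):
users.name | users.score | stock.owner | stock.score | stock.qty | stock.yr
frank | 6 | carol | 6 | 90 | 80
alice | 7 | eve | 7 | 6 | 9
alice | 7 | bob | 7 | 9 | 7
After GROUP BY (2 rows):
users.name | max_score
frank | 6
alice | 7
After ORDER BY (2 rows):
users.name | max_score
alice | 7
frank | 6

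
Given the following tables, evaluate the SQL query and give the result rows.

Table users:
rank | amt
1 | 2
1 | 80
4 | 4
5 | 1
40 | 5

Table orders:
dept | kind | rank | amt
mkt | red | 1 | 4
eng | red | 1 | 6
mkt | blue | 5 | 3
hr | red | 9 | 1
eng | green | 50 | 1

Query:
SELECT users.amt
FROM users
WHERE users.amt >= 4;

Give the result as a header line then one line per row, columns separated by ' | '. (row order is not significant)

== RESULT ==
users.amt
80
4
5

Derivation:
After WHERE (3 rows):
users.rank | users.amt
1 | 80
4 | 4
40 | 5
After SELECT (3 rows):
users.amt
80
4
5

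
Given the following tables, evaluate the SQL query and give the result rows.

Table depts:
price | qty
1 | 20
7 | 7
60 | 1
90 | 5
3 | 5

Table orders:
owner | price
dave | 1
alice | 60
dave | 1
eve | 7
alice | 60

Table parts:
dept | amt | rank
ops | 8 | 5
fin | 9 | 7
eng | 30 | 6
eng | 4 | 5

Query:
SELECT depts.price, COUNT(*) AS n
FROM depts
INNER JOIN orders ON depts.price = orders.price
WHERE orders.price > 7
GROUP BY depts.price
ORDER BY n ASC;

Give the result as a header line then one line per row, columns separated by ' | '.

After JOIN orders (5 rows):
depts.price | depts.qty | orders.owner | orders.price
1 | 20 | dave | 1
1 | 20 | dave | 1
7 | 7 | eve | 7
60 | 1 | alice | 60
60 | 1 | alice | 60
After WHERE (2 rows):
depts.price | depts.qty | orders.owner | orders.price
60 | 1 | alice | 60
60 | 1 | alice | 60
After GROUP BY (1 rows):
depts.price | n
60 | 2
After ORDER BY (1 rows):
depts.price | n
60 | 2

== RESULT ==
depts.price | n
60 | 2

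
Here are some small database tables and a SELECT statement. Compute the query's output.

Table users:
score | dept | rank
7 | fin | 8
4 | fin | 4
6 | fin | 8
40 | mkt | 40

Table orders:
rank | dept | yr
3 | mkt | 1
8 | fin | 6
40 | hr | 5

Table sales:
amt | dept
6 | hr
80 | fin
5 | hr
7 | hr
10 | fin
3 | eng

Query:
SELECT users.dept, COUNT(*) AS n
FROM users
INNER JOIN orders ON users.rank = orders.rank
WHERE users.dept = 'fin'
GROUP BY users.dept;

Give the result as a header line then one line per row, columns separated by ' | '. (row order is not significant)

After JOIN orders (3 rows):
users.score | users.dept | users.rank | orders.rank | orders.dept | orders.yr
7 | fin | 8 | 8 | fin | 6
6 | fin | 8 | 8 | fin | 6
40 | mkt | 40 | 40 | hr | 5
After WHERE (2 rows):
users.score | users.dept | users.rank | orders.rank | orders.dept | orders.yr
7 | fin | 8 | 8 | fin | 6
6 | fin | 8 | 8 | fin | 6
After GROUP BY (1 rows):
users.dept | n
fin | 2

== RESULT ==
users.dept | n
fin | 2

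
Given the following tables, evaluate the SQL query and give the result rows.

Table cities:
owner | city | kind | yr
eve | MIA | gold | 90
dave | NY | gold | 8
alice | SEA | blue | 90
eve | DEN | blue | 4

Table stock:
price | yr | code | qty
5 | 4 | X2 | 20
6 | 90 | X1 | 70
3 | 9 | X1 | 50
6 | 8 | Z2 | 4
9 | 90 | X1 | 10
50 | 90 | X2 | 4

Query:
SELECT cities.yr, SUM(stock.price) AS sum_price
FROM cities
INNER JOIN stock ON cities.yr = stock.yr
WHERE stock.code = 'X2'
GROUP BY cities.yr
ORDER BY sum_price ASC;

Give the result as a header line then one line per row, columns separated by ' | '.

== RESULT ==
cities.yr | sum_price
4 | 5
90 | 100

Derivation:
After JOIN stock (8 rows):
cities.owner | cities.city | cities.kind | cities.yr | stock.price | stock.yr | stock.code | stock.qty
eve | MIA | gold | 90 | 6 | 90 | X1 | 70
eve | MIA | gold | 90 | 9 | 90 | X1 | 10
eve | MIA | gold | 90 | 50 | 90 | X2 | 4
dave | NY | gold | 8 | 6 | 8 | Z2 | 4
alice | SEA | blue | 90 | 6 | 90 | X1 | 70
alice | SEA | blue | 90 | 9 | 90 | X1 | 10
alice | SEA | blue | 90 | 50 | 90 | X2 | 4
eve | DEN | blue | 4 | 5 | 4 | X2 | 20
After WHERE (3 rows):
cities.owner | cities.city | cities.kind | cities.yr | stock.price | stock.yr | stock.code | stock.qty
eve | MIA | gold | 90 | 50 | 90 | X2 | 4
alice | SEA | blue | 90 | 50 | 90 | X2 | 4
eve | DEN | blue | 4 | 5 | 4 | X2 | 20
After GROUP BY (2 rows):
cities.yr | sum_price
90 | 100
4 | 5
After ORDER BY (2 rows):
cities.yr | sum_price
4 | 5
90 | 100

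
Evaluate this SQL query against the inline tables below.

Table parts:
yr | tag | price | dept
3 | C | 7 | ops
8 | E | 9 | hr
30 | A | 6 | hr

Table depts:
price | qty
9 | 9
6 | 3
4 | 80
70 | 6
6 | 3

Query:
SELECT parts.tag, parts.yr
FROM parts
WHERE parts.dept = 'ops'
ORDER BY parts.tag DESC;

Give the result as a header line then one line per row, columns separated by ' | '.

== RESULT ==
parts.tag | parts.yr
C | 3

Derivation:
After WHERE (1 rows):
parts.yr | parts.tag | parts.price | parts.dept
3 | C | 7 | ops
After SELECT (1 rows):
parts.tag | parts.yr
C | 3
After ORDER BY (1 rows):
parts.tag | parts.yr
C | 3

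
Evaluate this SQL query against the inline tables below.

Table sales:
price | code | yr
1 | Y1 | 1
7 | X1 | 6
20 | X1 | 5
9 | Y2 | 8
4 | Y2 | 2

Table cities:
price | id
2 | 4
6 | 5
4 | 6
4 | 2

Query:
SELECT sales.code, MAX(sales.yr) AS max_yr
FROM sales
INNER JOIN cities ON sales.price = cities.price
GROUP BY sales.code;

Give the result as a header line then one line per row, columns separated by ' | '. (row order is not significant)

After JOIN cities (2 rows):
sales.price | sales.code | sales.yr | cities.price | cities.id
4 | Y2 | 2 | 4 | 6
4 | Y2 | 2 | 4 | 2
After GROUP BY (1 rows):
sales.code | max_yr
Y2 | 2

== RESULT ==
sales.code | max_yr
Y2 | 2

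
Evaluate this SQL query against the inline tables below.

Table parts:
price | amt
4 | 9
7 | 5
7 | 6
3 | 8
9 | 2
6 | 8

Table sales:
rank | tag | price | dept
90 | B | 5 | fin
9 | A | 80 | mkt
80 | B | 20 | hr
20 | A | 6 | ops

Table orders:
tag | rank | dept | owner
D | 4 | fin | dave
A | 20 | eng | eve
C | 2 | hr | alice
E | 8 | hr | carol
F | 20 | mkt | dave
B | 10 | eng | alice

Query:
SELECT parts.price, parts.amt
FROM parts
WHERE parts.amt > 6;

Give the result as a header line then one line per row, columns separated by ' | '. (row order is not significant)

== RESULT ==
parts.price | parts.amt
4 | 9
3 | 8
6 | 8

Derivation:
After WHERE (3 rows):
parts.price | parts.amt
4 | 9
3 | 8
6 | 8
After SELECT (3 rows):
parts.price | parts.amt
4 | 9
3 | 8
6 | 8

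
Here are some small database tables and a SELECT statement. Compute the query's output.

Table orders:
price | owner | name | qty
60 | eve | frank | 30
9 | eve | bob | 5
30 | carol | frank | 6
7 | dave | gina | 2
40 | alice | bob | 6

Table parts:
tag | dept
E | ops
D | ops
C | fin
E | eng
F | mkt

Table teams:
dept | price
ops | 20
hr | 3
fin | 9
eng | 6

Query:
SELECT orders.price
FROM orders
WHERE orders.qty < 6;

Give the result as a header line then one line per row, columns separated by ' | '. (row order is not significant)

After WHERE (2 rows):
orders.price | orders.owner | orders.name | orders.qty
9 | eve | bob | 5
7 | dave | gina | 2
After SELECT (2 rows):
orders.price
9
7

== RESULT ==
orders.price
9
7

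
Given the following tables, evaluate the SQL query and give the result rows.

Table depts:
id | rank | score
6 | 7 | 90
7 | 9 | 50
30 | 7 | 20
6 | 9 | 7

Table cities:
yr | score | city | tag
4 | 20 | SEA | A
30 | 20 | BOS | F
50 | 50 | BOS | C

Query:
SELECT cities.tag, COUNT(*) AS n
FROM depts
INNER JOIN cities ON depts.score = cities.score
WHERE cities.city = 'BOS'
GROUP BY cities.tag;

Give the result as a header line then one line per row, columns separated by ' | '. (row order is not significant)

== RESULT ==
cities.tag | n
C | 1
F | 1

Derivation:
After JOIN cities (3 rows):
depts.id | depts.rank | depts.score | cities.yr | cities.score | cities.city | cities.tag
7 | 9 | 50 | 50 | 50 | BOS | C
30 | 7 | 20 | 4 | 20 | SEA | A
30 | 7 | 20 | 30 | 20 | BOS | F
After WHERE (2 rows):
depts.id | depts.rank | depts.score | cities.yr | cities.score | cities.city | cities.tag
7 | 9 | 50 | 50 | 50 | BOS | C
30 | 7 | 20 | 30 | 20 | BOS | F
After GROUP BY (2 rows):
cities.tag | n
C | 1
F | 1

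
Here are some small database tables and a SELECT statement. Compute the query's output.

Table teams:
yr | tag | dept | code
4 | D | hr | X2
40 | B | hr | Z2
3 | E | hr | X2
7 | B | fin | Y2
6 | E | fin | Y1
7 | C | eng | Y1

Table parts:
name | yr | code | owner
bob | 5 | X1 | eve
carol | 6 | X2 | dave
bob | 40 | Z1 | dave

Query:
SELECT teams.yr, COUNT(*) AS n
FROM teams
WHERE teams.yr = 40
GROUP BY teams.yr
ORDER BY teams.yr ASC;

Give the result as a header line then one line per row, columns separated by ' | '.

== RESULT ==
teams.yr | n
40 | 1

Derivation:
After WHERE (1 rows):
teams.yr | teams.tag | teams.dept | teams.code
40 | B | hr | Z2
After GROUP BY (1 rows):
teams.yr | n
40 | 1
After ORDER BY (1 rows):
teams.yr | n
40 | 1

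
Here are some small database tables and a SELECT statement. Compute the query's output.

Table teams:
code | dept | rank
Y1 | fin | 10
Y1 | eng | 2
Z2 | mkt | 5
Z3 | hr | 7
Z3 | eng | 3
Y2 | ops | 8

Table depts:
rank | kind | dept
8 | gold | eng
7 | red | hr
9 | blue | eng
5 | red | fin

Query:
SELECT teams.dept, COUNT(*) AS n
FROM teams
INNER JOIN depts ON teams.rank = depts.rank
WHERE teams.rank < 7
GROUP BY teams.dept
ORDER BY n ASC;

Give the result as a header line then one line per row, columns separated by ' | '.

== RESULT ==
teams.dept | n
mkt | 1

Derivation:
After JOIN depts (3 rows):
teams.code | teams.dept | teams.rank | depts.rank | depts.kind | depts.dept
Z2 | mkt | 5 | 5 | red | fin
Z3 | hr | 7 | 7 | red | hr
Y2 | ops | 8 | 8 | gold | eng
After WHERE (1 rows):
teams.code | teams.dept | teams.rank | depts.rank | depts.kind | depts.dept
Z2 | mkt | 5 | 5 | red | fin
After GROUP BY (1 rows):
teams.dept | n
mkt | 1
After ORDER BY (1 rows):
teams.dept | n
mkt | 1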